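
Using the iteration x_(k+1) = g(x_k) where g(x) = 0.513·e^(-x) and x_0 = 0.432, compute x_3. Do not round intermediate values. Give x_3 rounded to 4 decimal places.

x_1 = g(0.432000) = 0.333044
x_2 = g(0.333044) = 0.367687
x_3 = g(0.367687) = 0.355167

0.3552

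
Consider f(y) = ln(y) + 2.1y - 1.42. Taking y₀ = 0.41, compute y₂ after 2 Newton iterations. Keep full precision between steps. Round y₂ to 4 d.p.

0.7881

f'(y) = 1/y + 2.1
y_0 = 0.410000: f = -1.450598, f' = 4.539024 → y_1 = 0.410000 - (-1.450598)/(4.539024) = 0.729584
y_1 = 0.729584: f = -0.203155, f' = 3.470645 → y_2 = 0.729584 - (-0.203155)/(3.470645) = 0.788119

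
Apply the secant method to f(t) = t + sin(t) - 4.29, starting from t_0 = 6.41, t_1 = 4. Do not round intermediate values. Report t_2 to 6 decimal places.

4.766044

f(t_0) = 2.246475, f(t_1) = -1.046802
t_2 = 4.000000 - (-1.046802)·(4.000000 - 6.410000)/(-1.046802 - (2.246475)) = 4.766044; f(t_2) = -0.522517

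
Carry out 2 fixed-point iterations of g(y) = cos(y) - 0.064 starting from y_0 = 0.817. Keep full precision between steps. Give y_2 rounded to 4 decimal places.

y_1 = g(0.817000) = 0.620412
y_2 = g(0.620412) = 0.749639

0.7496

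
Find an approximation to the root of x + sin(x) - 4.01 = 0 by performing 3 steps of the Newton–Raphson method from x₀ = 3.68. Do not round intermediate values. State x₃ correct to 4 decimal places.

f'(x) = 1 + cos(x)
x_0 = 3.680000: f = -0.842769, f' = 0.141474 → x_1 = 3.680000 - (-0.842769)/(0.141474) = 9.637080
x_1 = 9.637080: f = 5.416369, f' = 0.022451 → x_2 = 9.637080 - (5.416369)/(0.022451) = -231.610542
x_2 = -231.610542: f = -234.857947, f' = 1.646877 → x_3 = -231.610542 - (-234.857947)/(1.646877) = -89.002448

-89.0024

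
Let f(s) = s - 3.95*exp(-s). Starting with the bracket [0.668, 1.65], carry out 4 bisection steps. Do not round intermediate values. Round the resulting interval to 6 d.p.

[1.159000, 1.220375]

f(0.668000) = -1.357295, f(1.650000) = 0.891403 (opposite signs)
step 1: m = 1.159000, f(m) = -0.080509 < 0 → root in [1.159000, 1.650000]
step 2: m = 1.404500, f(m) = 0.434815 > 0 → root in [1.159000, 1.404500]
step 3: m = 1.281750, f(m) = 0.185423 > 0 → root in [1.159000, 1.281750]
step 4: m = 1.220375, f(m) = 0.054653 > 0 → root in [1.159000, 1.220375]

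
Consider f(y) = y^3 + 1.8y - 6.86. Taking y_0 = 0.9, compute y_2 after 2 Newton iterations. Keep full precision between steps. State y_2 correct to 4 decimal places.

1.6468

f'(y) = 3y^2 + 1.8
y_0 = 0.900000: f = -4.511000, f' = 4.230000 → y_1 = 0.900000 - (-4.511000)/(4.230000) = 1.966430
y_1 = 1.966430: f = 4.283461, f' = 13.400544 → y_2 = 1.966430 - (4.283461)/(13.400544) = 1.646782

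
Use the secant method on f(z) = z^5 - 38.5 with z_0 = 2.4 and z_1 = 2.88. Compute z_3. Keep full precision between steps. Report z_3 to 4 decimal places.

f(z_0) = 41.126240, f(z_1) = 159.635566
z_2 = 2.880000 - (159.635566)·(2.880000 - 2.400000)/(159.635566 - (41.126240)) = 2.233426; f(z_2) = 17.072208
z_3 = 2.233426 - (17.072208)·(2.233426 - 2.880000)/(17.072208 - (159.635566)) = 2.155997; f(z_3) = 8.084474

2.1560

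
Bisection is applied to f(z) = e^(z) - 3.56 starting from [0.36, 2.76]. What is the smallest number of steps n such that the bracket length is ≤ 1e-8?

28

Initial width b − a = 2.76 − 0.36 = 2.400000.
After n steps the width is (b−a)/2^n; need (b−a)/2^n ≤ 1e-8.
So n ≥ log₂(2.400000/1e-8) = log₂(240000000.0000) ≈ 27.8385.
Hence n = 28.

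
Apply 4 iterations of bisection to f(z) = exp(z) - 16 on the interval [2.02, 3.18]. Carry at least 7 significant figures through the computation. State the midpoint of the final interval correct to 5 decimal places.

f(2.020000) = -8.461675, f(3.180000) = 8.046754 (opposite signs)
step 1: m = 2.600000, f(m) = -2.536262 < 0 → root in [2.600000, 3.180000]
step 2: m = 2.890000, f(m) = 1.993310 > 0 → root in [2.600000, 2.890000]
step 3: m = 2.745000, f(m) = -0.435386 < 0 → root in [2.745000, 2.890000]
step 4: m = 2.817500, f(m) = 0.734961 > 0 → root in [2.745000, 2.817500]
Midpoint of [2.745000, 2.817500] = 2.781250

2.78125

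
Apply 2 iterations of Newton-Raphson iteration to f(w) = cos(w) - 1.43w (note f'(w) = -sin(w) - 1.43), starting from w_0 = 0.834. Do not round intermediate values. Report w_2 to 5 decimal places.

w_0 = 0.834000: f = -0.520701, f' = -2.170625 → w_1 = 0.834000 - (-0.520701)/(-2.170625) = 0.594115
w_1 = 0.594115: f = -0.020939, f' = -1.989775 → w_2 = 0.594115 - (-0.020939)/(-1.989775) = 0.583591

0.58359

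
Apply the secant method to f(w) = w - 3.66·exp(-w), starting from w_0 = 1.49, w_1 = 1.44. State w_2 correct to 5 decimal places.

f(w_0) = 0.665136, f(w_1) = 0.572844
w_2 = 1.440000 - (0.572844)·(1.440000 - 1.490000)/(0.572844 - (0.665136)) = 1.129655; f(w_2) = -0.053054

1.12966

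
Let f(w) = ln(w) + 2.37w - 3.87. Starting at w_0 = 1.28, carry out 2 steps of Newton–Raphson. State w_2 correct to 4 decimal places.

1.4703

f'(w) = 1/w + 2.37
w_0 = 1.280000: f = -0.589540, f' = 3.151250 → w_1 = 1.280000 - (-0.589540)/(3.151250) = 1.467081
w_1 = 1.467081: f = -0.009742, f' = 3.051625 → w_2 = 1.467081 - (-0.009742)/(3.051625) = 1.470274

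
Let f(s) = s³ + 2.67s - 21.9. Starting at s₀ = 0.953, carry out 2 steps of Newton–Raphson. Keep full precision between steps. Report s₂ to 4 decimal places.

f'(s) = 3s² + 2.67
s_0 = 0.953000: f = -18.489967, f' = 5.394627 → s_1 = 0.953000 - (-18.489967)/(5.394627) = 4.380478
s_1 = 4.380478: f = 73.851078, f' = 60.235770 → s_2 = 4.380478 - (73.851078)/(60.235770) = 3.154445

3.1544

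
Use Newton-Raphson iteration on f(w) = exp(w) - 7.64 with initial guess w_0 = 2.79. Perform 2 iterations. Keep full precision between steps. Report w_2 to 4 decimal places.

Newton update: w ← w − f(w)/f'(w).
f'(w) = exp(w)
w_0 = 2.790000: f = 8.641020, f' = 16.281020 → w_1 = 2.790000 - (8.641020)/(16.281020) = 2.259258
w_1 = 2.259258: f = 1.935982, f' = 9.575982 → w_2 = 2.259258 - (1.935982)/(9.575982) = 2.057087

2.0571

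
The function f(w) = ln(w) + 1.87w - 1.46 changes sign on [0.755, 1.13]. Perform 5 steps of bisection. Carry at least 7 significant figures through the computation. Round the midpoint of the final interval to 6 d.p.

0.866328

f(0.755000) = -0.329188, f(1.130000) = 0.775318 (opposite signs)
step 1: m = 0.942500, f(m) = 0.243256 > 0 → root in [0.755000, 0.942500]
step 2: m = 0.848750, f(m) = -0.036828 < 0 → root in [0.848750, 0.942500]
step 3: m = 0.895625, f(m) = 0.104585 > 0 → root in [0.848750, 0.895625]
step 4: m = 0.872187, f(m) = 0.034240 > 0 → root in [0.848750, 0.872187]
step 5: m = 0.860469, f(m) = -0.001201 < 0 → root in [0.860469, 0.872187]
Midpoint of [0.860469, 0.872187] = 0.866328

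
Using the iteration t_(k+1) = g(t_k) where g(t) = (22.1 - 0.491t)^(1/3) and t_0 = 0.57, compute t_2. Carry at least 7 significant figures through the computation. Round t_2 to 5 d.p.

t_1 = g(0.570000) = 2.794382
t_2 = g(2.794382) = 2.746959

2.74696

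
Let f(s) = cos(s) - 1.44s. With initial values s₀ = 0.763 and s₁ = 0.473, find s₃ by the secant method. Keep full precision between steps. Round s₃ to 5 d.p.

0.58073

f(s_0) = -0.375954, f(s_1) = 0.209086
s_2 = 0.473000 - (0.209086)·(0.473000 - 0.763000)/(0.209086 - (-0.375954)) = 0.576642; f(s_2) = 0.007933
s_3 = 0.576642 - (0.007933)·(0.576642 - 0.473000)/(0.007933 - (0.209086)) = 0.580730; f(s_3) = -0.000188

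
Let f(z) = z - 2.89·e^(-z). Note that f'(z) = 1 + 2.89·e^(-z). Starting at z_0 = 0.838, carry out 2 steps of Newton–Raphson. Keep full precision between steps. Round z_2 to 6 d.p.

1.030838

Newton update: z ← z − f(z)/f'(z).
z_0 = 0.838000: f = -0.412141, f' = 2.250141 → z_1 = 0.838000 - (-0.412141)/(2.250141) = 1.021162
z_1 = 1.021162: f = -0.019746, f' = 2.040909 → z_2 = 1.021162 - (-0.019746)/(2.040909) = 1.030838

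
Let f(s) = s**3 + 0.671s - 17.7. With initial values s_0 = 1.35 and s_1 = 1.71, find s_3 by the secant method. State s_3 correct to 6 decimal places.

f(s_0) = -14.333775, f(s_1) = -11.552379
s_2 = 1.710000 - (-11.552379)·(1.710000 - 1.350000)/(-11.552379 - (-14.333775)) = 3.205241; f(s_2) = 17.379974
s_3 = 3.205241 - (17.379974)·(3.205241 - 1.710000)/(17.379974 - (-11.552379)) = 2.307034; f(s_3) = -3.873015

2.307034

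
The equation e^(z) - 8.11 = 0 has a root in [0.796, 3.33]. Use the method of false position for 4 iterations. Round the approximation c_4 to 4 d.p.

1.9953

f(0.796000) = -5.893343, f(3.330000) = 19.828342
step 1: c = 1.376589, f(c) = -4.148633 < 0 → new bracket [1.376589, 3.330000]
step 2: c = 1.714579, f(c) = -2.555661 < 0 → new bracket [1.714579, 3.330000]
step 3: c = 1.899018, f(c) = -1.430670 < 0 → new bracket [1.899018, 3.330000]
step 4: c = 1.995319, f(c) = -0.755454 < 0 → new bracket [1.995319, 3.330000]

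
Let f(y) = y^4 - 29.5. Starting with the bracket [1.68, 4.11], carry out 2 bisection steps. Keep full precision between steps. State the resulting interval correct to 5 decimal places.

f(1.680000) = -21.534058, f(4.110000) = 255.843042 (opposite signs)
step 1: m = 2.895000, f(m) = 40.741580 > 0 → root in [1.680000, 2.895000]
step 2: m = 2.287500, f(m) = -2.119309 < 0 → root in [2.287500, 2.895000]

[2.28750, 2.89500]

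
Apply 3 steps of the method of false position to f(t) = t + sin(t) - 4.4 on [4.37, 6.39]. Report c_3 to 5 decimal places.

False-position update: c = (a·f(b) − b·f(a))/(f(b) − f(a)); replace the endpoint whose sign matches f(c).
f(4.370000) = -0.971955, f(6.390000) = 2.096612
step 1: c = 5.009826, f(c) = -0.346264 < 0 → new bracket [5.009826, 6.390000]
step 2: c = 5.205458, f(c) = -0.075426 < 0 → new bracket [5.205458, 6.390000]
step 3: c = 5.246593, f(c) = -0.014082 < 0 → new bracket [5.246593, 6.390000]

5.24659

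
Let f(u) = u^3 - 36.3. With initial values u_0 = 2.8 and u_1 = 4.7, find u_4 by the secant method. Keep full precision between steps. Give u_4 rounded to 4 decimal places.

3.3144

Secant update: u_(k+1) = u_k − f(u_k)·(u_k − u_(k-1))/(f(u_k) − f(u_(k-1))).
f(u_0) = -14.348000, f(u_1) = 67.523000
u_2 = 4.700000 - (67.523000)·(4.700000 - 2.800000)/(67.523000 - (-14.348000)) = 3.132977; f(u_2) = -5.548109
u_3 = 3.132977 - (-5.548109)·(3.132977 - 4.700000)/(-5.548109 - (67.523000)) = 3.251958; f(u_3) = -1.909805
u_4 = 3.251958 - (-1.909805)·(3.251958 - 3.132977)/(-1.909805 - (-5.548109)) = 3.314412; f(u_4) = 0.109908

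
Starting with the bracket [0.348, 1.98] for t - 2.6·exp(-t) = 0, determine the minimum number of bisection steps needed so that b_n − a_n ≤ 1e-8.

Initial width b − a = 1.98 − 0.348 = 1.632000.
After n steps the width is (b−a)/2^n; need (b−a)/2^n ≤ 1e-8.
So n ≥ log₂(1.632000/1e-8) = log₂(163200000.0000) ≈ 27.2821.
Hence n = 28.

28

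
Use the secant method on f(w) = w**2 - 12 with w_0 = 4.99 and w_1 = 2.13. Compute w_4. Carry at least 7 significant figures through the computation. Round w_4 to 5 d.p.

3.46104

f(w_0) = 12.900100, f(w_1) = -7.463100
w_2 = 2.130000 - (-7.463100)·(2.130000 - 4.990000)/(-7.463100 - (12.900100)) = 3.178188; f(w_2) = -1.899120
w_3 = 3.178188 - (-1.899120)·(3.178188 - 2.130000)/(-1.899120 - (-7.463100)) = 3.535960; f(w_3) = 0.503013
w_4 = 3.535960 - (0.503013)·(3.535960 - 3.178188)/(0.503013 - (-1.899120)) = 3.461042; f(w_4) = -0.021191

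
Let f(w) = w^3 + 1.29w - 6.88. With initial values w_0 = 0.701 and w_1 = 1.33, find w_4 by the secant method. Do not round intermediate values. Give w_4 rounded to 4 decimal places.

1.6702

Secant update: w_(k+1) = w_k − f(w_k)·(w_k − w_(k-1))/(f(w_k) − f(w_(k-1))).
f(w_0) = -5.631238, f(w_1) = -2.811663
w_2 = 1.330000 - (-2.811663)·(1.330000 - 0.701000)/(-2.811663 - (-5.631238)) = 1.957235; f(w_2) = 3.142548
w_3 = 1.957235 - (3.142548)·(1.957235 - 1.330000)/(3.142548 - (-2.811663)) = 1.626189; f(w_3) = -0.481772
w_4 = 1.626189 - (-0.481772)·(1.626189 - 1.957235)/(-0.481772 - (3.142548)) = 1.670194; f(w_4) = -0.066360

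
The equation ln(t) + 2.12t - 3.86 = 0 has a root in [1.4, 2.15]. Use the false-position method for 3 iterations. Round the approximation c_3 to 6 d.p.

1.599272

f(1.400000) = -0.555528, f(2.150000) = 1.463468
step 1: c = 1.606363, f(c) = 0.019462 > 0 → new bracket [1.400000, 1.606363]
step 2: c = 1.599378, f(c) = 0.000296 > 0 → new bracket [1.400000, 1.599378]
step 3: c = 1.599272, f(c) = 0.000005 > 0 → new bracket [1.400000, 1.599272]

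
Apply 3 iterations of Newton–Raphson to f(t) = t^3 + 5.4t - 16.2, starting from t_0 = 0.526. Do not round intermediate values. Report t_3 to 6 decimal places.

f'(t) = 3t^2 + 5.4
t_0 = 0.526000: f = -13.214068, f' = 6.230028 → t_1 = 0.526000 - (-13.214068)/(6.230028) = 2.647029
t_1 = 2.647029: f = 16.641053, f' = 26.420283 → t_2 = 2.647029 - (16.641053)/(26.420283) = 2.017170
t_2 = 2.017170: f = 2.900527, f' = 17.606921 → t_3 = 2.017170 - (2.900527)/(17.606921) = 1.852432

1.852432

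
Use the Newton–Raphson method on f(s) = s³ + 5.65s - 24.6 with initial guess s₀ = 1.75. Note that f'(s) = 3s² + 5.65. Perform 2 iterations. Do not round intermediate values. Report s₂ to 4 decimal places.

s_0 = 1.750000: f = -9.353125, f' = 14.837500 → s_1 = 1.750000 - (-9.353125)/(14.837500) = 2.380371
s_1 = 2.380371: f = 2.336666, f' = 22.648494 → s_2 = 2.380371 - (2.336666)/(22.648494) = 2.277200

2.2772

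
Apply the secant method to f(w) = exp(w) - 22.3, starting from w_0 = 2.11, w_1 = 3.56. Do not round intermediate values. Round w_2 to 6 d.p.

2.867016

f(w_0) = -14.051759, f(w_1) = 12.863197
w_2 = 3.560000 - (12.863197)·(3.560000 - 2.110000)/(12.863197 - (-14.051759)) = 2.867016; f(w_2) = -4.715534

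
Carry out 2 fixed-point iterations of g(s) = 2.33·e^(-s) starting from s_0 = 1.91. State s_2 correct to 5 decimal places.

s_1 = g(1.910000) = 0.345027
s_2 = g(0.345027) = 1.650108

1.65011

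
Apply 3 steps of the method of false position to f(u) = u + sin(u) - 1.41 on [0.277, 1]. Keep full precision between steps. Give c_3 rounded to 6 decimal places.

f(0.277000) = -0.859529, f(1.000000) = 0.431471
step 1: c = 0.758363, f(c) = 0.036097 > 0 → new bracket [0.277000, 0.758363]
step 2: c = 0.738962, f(c) = 0.002484 > 0 → new bracket [0.277000, 0.738962]
step 3: c = 0.737631, f(c) = 0.000168 > 0 → new bracket [0.277000, 0.737631]

0.737631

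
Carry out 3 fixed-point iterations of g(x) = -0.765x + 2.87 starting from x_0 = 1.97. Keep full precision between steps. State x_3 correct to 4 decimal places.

1.4721

x_1 = g(1.970000) = 1.362950
x_2 = g(1.362950) = 1.827343
x_3 = g(1.827343) = 1.472082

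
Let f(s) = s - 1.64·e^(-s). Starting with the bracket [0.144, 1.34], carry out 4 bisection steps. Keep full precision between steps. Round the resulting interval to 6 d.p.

f(0.144000) = -1.276056, f(1.340000) = 0.910573 (opposite signs)
step 1: m = 0.742000, f(m) = -0.038903 < 0 → root in [0.742000, 1.340000]
step 2: m = 1.041000, f(m) = 0.461914 > 0 → root in [0.742000, 1.041000]
step 3: m = 0.891500, f(m) = 0.219034 > 0 → root in [0.742000, 0.891500]
step 4: m = 0.816750, f(m) = 0.092091 > 0 → root in [0.742000, 0.816750]

[0.742000, 0.816750]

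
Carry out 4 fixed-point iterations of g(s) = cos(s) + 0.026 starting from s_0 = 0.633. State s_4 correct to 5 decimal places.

0.72888

s_1 = g(0.633000) = 0.832256
s_2 = g(0.832256) = 0.699209
s_3 = g(0.699209) = 0.791352
s_4 = g(0.791352) = 0.728885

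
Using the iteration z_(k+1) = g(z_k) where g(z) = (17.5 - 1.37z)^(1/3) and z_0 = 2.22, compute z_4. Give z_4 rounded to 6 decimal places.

z_1 = g(2.220000) = 2.436176
z_2 = g(2.436176) = 2.419428
z_3 = g(2.419428) = 2.420734
z_4 = g(2.420734) = 2.420632

2.420632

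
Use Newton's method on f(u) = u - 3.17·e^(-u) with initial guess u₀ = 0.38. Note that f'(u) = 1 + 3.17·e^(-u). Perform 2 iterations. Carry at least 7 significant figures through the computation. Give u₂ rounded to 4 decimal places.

1.0736

Newton update: u ← u − f(u)/f'(u).
u_0 = 0.380000: f = -1.787841, f' = 3.167841 → u_1 = 0.380000 - (-1.787841)/(3.167841) = 0.944372
u_1 = 0.944372: f = -0.288516, f' = 2.232888 → u_2 = 0.944372 - (-0.288516)/(2.232888) = 1.073584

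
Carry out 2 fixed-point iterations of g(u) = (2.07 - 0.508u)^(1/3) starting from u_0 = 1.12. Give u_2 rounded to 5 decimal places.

u_1 = g(1.120000) = 1.144979
u_2 = g(1.144979) = 1.141743

1.14174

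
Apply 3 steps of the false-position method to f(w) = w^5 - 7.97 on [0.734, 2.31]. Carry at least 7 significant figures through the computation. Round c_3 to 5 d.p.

1.20156

f(0.734000) = -7.756951, f(2.310000) = 57.804855
step 1: c = 0.920465, f(c) = -7.309253 < 0 → new bracket [0.920465, 2.310000]
step 2: c = 1.076444, f(c) = -6.524702 < 0 → new bracket [1.076444, 2.310000]
step 3: c = 1.201559, f(c) = -5.465475 < 0 → new bracket [1.201559, 2.310000]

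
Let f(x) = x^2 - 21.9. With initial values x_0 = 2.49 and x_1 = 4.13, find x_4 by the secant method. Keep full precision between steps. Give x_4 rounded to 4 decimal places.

f(x_0) = -15.699900, f(x_1) = -4.843100
x_2 = 4.130000 - (-4.843100)·(4.130000 - 2.490000)/(-4.843100 - (-15.699900)) = 4.861586; f(x_2) = 1.735019
x_3 = 4.861586 - (1.735019)·(4.861586 - 4.130000)/(1.735019 - (-4.843100)) = 4.668626; f(x_3) = -0.103933
x_4 = 4.668626 - (-0.103933)·(4.668626 - 4.861586)/(-0.103933 - (1.735019)) = 4.679531; f(x_4) = -0.001985

4.6795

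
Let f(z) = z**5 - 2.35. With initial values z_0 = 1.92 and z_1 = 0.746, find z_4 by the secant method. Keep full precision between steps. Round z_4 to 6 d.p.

0.941362

f(z_0) = 23.741926, f(z_1) = -2.118956
z_2 = 0.746000 - (-2.118956)·(0.746000 - 1.920000)/(-2.118956 - (23.741926)) = 0.842194; f(z_2) = -1.926298
z_3 = 0.842194 - (-1.926298)·(0.842194 - 0.746000)/(-1.926298 - (-2.118956)) = 1.803991; f(z_3) = 16.756112
z_4 = 1.803991 - (16.756112)·(1.803991 - 0.842194)/(16.756112 - (-1.926298)) = 0.941362; f(z_4) = -1.610762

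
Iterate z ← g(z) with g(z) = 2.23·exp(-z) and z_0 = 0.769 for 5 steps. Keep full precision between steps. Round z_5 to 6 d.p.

0.988830

z_1 = g(0.769000) = 1.033552
z_2 = g(1.033552) = 0.793303
z_3 = g(0.793303) = 1.008737
z_4 = g(1.008737) = 0.813235
z_5 = g(0.813235) = 0.988830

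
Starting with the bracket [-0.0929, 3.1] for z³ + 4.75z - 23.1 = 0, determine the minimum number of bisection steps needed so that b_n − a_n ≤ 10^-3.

12

Initial width b − a = 3.1 − -0.0929 = 3.192900.
After n steps the width is (b−a)/2^n; need (b−a)/2^n ≤ 10^-3.
So n ≥ log₂(3.192900/10^-3) = log₂(3192.9000) ≈ 11.6407.
Hence n = 12.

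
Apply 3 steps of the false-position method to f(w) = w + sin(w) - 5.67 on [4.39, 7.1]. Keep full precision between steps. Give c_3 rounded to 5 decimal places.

5.97415

f(4.390000) = -2.228481, f(7.100000) = 2.158969
step 1: c = 5.766468, f(c) = -0.397561 < 0 → new bracket [5.766468, 7.100000]
step 2: c = 5.973843, f(c) = -0.000590 < 0 → new bracket [5.973843, 7.100000]
step 3: c = 5.974150, f(c) = 0.000011 > 0 → new bracket [5.973843, 5.974150]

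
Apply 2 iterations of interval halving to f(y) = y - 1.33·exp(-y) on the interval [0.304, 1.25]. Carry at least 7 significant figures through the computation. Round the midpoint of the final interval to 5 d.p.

f(0.304000) = -0.677355, f(1.250000) = 0.868949 (opposite signs)
step 1: m = 0.777000, f(m) = 0.165488 > 0 → root in [0.304000, 0.777000]
step 2: m = 0.540500, f(m) = -0.234168 < 0 → root in [0.540500, 0.777000]
Midpoint of [0.540500, 0.777000] = 0.658750

0.65875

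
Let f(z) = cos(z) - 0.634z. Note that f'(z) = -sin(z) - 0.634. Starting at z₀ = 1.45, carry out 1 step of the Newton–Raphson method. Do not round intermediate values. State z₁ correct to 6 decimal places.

z_0 = 1.450000: f = -0.798797, f' = -1.626713 → z_1 = 1.450000 - (-0.798797)/(-1.626713) = 0.958950

0.958950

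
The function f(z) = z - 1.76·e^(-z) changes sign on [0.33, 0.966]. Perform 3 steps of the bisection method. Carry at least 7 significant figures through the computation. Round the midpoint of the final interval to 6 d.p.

0.767250

f(0.330000) = -0.935306, f(0.966000) = 0.296140 (opposite signs)
step 1: m = 0.648000, f(m) = -0.272640 < 0 → root in [0.648000, 0.966000]
step 2: m = 0.807000, f(m) = 0.021697 > 0 → root in [0.648000, 0.807000]
step 3: m = 0.727500, f(m) = -0.122783 < 0 → root in [0.727500, 0.807000]
Midpoint of [0.727500, 0.807000] = 0.767250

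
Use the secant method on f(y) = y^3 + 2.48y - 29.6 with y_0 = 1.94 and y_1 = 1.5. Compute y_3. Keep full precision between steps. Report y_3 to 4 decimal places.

f(y_0) = -17.487416, f(y_1) = -22.505000
y_2 = 1.500000 - (-22.505000)·(1.500000 - 1.940000)/(-22.505000 - (-17.487416)) = 3.473500; f(y_2) = 20.922744
y_3 = 3.473500 - (20.922744)·(3.473500 - 1.500000)/(20.922744 - (-22.505000)) = 2.522701; f(y_3) = -7.289176

2.5227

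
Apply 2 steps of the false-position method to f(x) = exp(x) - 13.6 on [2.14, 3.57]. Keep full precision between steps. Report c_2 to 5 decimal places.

2.52731

False-position update: c = (a·f(b) − b·f(a))/(f(b) − f(a)); replace the endpoint whose sign matches f(c).
f(2.140000) = -5.100562, f(3.570000) = 21.916593
step 1: c = 2.409969, f(c) = -2.466380 < 0 → new bracket [2.409969, 3.570000]
step 2: c = 2.527308, f(c) = -1.080237 < 0 → new bracket [2.527308, 3.570000]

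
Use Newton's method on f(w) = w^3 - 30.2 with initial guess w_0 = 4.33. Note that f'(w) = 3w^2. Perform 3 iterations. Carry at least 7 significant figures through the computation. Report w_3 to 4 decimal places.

Newton update: w ← w − f(w)/f'(w).
w_0 = 4.330000: f = 50.982737, f' = 56.246700 → w_1 = 4.330000 - (50.982737)/(56.246700) = 3.423587
w_1 = 3.423587: f = 9.927687, f' = 35.162845 → w_2 = 3.423587 - (9.927687)/(35.162845) = 3.141252
w_2 = 3.141252: f = 0.796206, f' = 29.602401 → w_3 = 3.141252 - (0.796206)/(29.602401) = 3.114356

3.1144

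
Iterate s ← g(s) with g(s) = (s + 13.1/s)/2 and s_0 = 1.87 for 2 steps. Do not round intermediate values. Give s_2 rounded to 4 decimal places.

3.6948

s_1 = g(1.870000) = 4.437674
s_2 = g(4.437674) = 3.694835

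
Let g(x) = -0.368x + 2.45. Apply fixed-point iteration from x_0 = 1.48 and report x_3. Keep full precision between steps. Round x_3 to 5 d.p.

1.80643

x_1 = g(1.480000) = 1.905360
x_2 = g(1.905360) = 1.748828
x_3 = g(1.748828) = 1.806431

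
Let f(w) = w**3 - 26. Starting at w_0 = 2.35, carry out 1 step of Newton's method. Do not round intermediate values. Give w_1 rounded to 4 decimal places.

3.1360

f'(w) = 3w**2
w_0 = 2.350000: f = -13.022125, f' = 16.567500 → w_1 = 2.350000 - (-13.022125)/(16.567500) = 3.136004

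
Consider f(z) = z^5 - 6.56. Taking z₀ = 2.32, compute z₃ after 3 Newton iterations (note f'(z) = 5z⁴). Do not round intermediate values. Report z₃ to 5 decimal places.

Newton update: z ← z − f(z)/f'(z).
z_0 = 2.320000: f = 60.650933, f' = 144.851149 → z_1 = 2.320000 - (60.650933)/(144.851149) = 1.901288
z_1 = 1.901288: f = 18.285022, f' = 65.337350 → z_2 = 1.901288 - (18.285022)/(65.337350) = 1.621432
z_2 = 1.621432: f = 4.647122, f' = 34.559327 → z_3 = 1.621432 - (4.647122)/(34.559327) = 1.486964

1.48696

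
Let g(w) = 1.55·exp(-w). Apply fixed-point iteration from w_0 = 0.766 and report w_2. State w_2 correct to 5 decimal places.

w_1 = g(0.766000) = 0.720547
w_2 = g(0.720547) = 0.754054

0.75405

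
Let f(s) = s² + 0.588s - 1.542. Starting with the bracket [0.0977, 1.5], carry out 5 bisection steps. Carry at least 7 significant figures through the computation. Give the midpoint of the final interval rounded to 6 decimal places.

f(0.097700) = -1.475007, f(1.500000) = 1.590000 (opposite signs)
step 1: m = 0.798850, f(m) = -0.434115 < 0 → root in [0.798850, 1.500000]
step 2: m = 1.149425, f(m) = 0.455040 > 0 → root in [0.798850, 1.149425]
step 3: m = 0.974137, f(m) = -0.020263 < 0 → root in [0.974137, 1.149425]
step 4: m = 1.061781, f(m) = 0.209707 > 0 → root in [0.974137, 1.061781]
step 5: m = 1.017959, f(m) = 0.092801 > 0 → root in [0.974137, 1.017959]
Midpoint of [0.974137, 1.017959] = 0.996048

0.996048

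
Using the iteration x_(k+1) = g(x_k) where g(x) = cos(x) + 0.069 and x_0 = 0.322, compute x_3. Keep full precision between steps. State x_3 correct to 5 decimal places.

0.89748

x_1 = g(0.322000) = 1.017604
x_2 = g(1.017604) = 0.594406
x_3 = g(0.594406) = 0.897481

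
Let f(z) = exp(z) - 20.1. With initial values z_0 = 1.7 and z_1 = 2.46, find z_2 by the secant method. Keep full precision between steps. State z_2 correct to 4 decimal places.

3.4840

Secant update: z_(k+1) = z_k − f(z_k)·(z_k − z_(k-1))/(f(z_k) − f(z_(k-1))).
f(z_0) = -14.626053, f(z_1) = -8.395188
z_2 = 2.460000 - (-8.395188)·(2.460000 - 1.700000)/(-8.395188 - (-14.626053)) = 3.483990; f(z_2) = 12.489498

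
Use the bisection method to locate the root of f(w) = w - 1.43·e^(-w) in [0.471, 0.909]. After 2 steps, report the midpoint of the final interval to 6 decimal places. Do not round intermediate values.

0.744750

f(0.471000) = -0.421860, f(0.909000) = 0.332814 (opposite signs)
step 1: m = 0.690000, f(m) = -0.027254 < 0 → root in [0.690000, 0.909000]
step 2: m = 0.799500, f(m) = 0.156638 > 0 → root in [0.690000, 0.799500]
Midpoint of [0.690000, 0.799500] = 0.744750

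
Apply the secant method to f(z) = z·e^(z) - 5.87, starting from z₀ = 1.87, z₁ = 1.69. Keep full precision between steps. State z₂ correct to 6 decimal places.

Secant update: z_(k+1) = z_k − f(z_k)·(z_k − z_(k-1))/(f(z_k) − f(z_(k-1))).
f(z_0) = 6.263114, f(z_1) = 3.288922
z_2 = 1.690000 - (3.288922)·(1.690000 - 1.870000)/(3.288922 - (6.263114)) = 1.490952; f(z_2) = 0.751801

1.490952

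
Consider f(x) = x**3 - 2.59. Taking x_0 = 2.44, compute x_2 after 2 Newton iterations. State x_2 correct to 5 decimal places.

1.45617

f'(x) = 3x**2
x_0 = 2.440000: f = 11.936784, f' = 17.860800 → x_1 = 2.440000 - (11.936784)/(17.860800) = 1.771677
x_1 = 1.771677: f = 2.971009, f' = 9.416518 → x_2 = 1.771677 - (2.971009)/(9.416518) = 1.456167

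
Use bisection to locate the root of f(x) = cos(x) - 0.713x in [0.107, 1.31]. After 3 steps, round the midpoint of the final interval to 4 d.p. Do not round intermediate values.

0.9341

f(0.107000) = 0.917990, f(1.310000) = -0.676180 (opposite signs)
step 1: m = 0.708500, f(m) = 0.254178 > 0 → root in [0.708500, 1.310000]
step 2: m = 1.009250, f(m) = -0.187100 < 0 → root in [0.708500, 1.009250]
step 3: m = 0.858875, f(m) = 0.040912 > 0 → root in [0.858875, 1.009250]
Midpoint of [0.858875, 1.009250] = 0.934063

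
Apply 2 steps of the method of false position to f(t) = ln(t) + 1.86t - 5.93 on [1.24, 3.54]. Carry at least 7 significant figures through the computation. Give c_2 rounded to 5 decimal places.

2.66514

False-position update: c = (a·f(b) − b·f(a))/(f(b) − f(a)); replace the endpoint whose sign matches f(c).
f(1.240000) = -3.408489, f(3.540000) = 1.918527
step 1: c = 2.711654, f(c) = 0.111235 > 0 → new bracket [1.240000, 2.711654]
step 2: c = 2.665145, f(c) = 0.007428 > 0 → new bracket [1.240000, 2.665145]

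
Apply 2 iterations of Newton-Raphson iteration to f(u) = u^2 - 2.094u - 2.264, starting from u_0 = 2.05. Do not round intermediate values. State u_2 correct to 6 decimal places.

2.907191

Newton update: u ← u − f(u)/f'(u).
f'(u) = 2u - 2.094
u_0 = 2.050000: f = -2.354200, f' = 2.006000 → u_1 = 2.050000 - (-2.354200)/(2.006000) = 3.223579
u_1 = 3.223579: f = 1.377288, f' = 4.353159 → u_2 = 3.223579 - (1.377288)/(4.353159) = 2.907191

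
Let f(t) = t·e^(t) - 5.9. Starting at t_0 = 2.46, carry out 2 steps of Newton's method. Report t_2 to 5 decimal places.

1.54663

f'(t) = (t + 1)·e^(t)
t_0 = 2.460000: f = 22.893836, f' = 40.498648 → t_1 = 2.460000 - (22.893836)/(40.498648) = 1.894701
t_1 = 1.894701: f = 6.700826, f' = 19.251387 → t_2 = 1.894701 - (6.700826)/(19.251387) = 1.546631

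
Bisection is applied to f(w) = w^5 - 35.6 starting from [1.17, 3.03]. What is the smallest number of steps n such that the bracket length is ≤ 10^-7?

25

Initial width b − a = 3.03 − 1.17 = 1.860000.
After n steps the width is (b−a)/2^n; need (b−a)/2^n ≤ 10^-7.
So n ≥ log₂(1.860000/10^-7) = log₂(18600000.0000) ≈ 24.1488.
Hence n = 25.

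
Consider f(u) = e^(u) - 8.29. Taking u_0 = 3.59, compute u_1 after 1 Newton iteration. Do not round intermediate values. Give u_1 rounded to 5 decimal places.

f'(u) = e^(u)
u_0 = 3.590000: f = 27.944076, f' = 36.234076 → u_1 = 3.590000 - (27.944076)/(36.234076) = 2.818790

2.81879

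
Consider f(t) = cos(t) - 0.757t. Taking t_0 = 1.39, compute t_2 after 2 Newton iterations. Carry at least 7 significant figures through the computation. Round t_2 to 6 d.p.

f'(t) = -sin(t) - 0.757
t_0 = 1.390000: f = -0.872417, f' = -1.740701 → t_1 = 1.390000 - (-0.872417)/(-1.740701) = 0.888813
t_1 = 0.888813: f = -0.042497, f' = -1.533324 → t_2 = 0.888813 - (-0.042497)/(-1.533324) = 0.861097

0.861097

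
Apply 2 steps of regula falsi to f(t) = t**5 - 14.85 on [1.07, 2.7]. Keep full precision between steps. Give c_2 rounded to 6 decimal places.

False-position update: c = (a·f(b) − b·f(a))/(f(b) − f(a)); replace the endpoint whose sign matches f(c).
f(1.070000) = -13.447448, f(2.700000) = 128.639070
step 1: c = 1.224268, f(c) = -12.099690 < 0 → new bracket [1.224268, 2.700000]
step 2: c = 1.351140, f(c) = -10.346998 < 0 → new bracket [1.351140, 2.700000]

1.351140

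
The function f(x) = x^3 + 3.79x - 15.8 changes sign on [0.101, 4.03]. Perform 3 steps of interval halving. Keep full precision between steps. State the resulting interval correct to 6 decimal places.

f(0.101000) = -15.416180, f(4.030000) = 64.924527 (opposite signs)
step 1: m = 2.065500, f(m) = 0.840268 > 0 → root in [0.101000, 2.065500]
step 2: m = 1.083250, f(m) = -10.423364 < 0 → root in [1.083250, 2.065500]
step 3: m = 1.574375, f(m) = -5.930784 < 0 → root in [1.574375, 2.065500]

[1.574375, 2.065500]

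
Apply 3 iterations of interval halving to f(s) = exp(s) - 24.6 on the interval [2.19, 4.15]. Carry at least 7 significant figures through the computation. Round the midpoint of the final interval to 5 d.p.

3.29250

f(2.190000) = -15.664787, f(4.150000) = 38.834000 (opposite signs)
step 1: m = 3.170000, f(m) = -0.792516 < 0 → root in [3.170000, 4.150000]
step 2: m = 3.660000, f(m) = 14.261343 > 0 → root in [3.170000, 3.660000]
step 3: m = 3.415000, f(m) = 5.816949 > 0 → root in [3.170000, 3.415000]
Midpoint of [3.170000, 3.415000] = 3.292500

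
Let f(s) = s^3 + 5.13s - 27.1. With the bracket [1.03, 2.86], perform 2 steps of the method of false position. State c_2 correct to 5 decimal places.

2.41491

f(1.030000) = -20.723373, f(2.860000) = 10.965456
step 1: c = 2.226755, f(c) = -4.635516 < 0 → new bracket [2.226755, 2.860000]
step 2: c = 2.414911, f(c) = -0.628235 < 0 → new bracket [2.414911, 2.860000]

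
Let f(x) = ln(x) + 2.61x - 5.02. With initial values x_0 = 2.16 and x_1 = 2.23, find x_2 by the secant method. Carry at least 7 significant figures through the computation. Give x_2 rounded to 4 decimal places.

f(x_0) = 1.387708, f(x_1) = 1.602302
x_2 = 2.230000 - (1.602302)·(2.230000 - 2.160000)/(1.602302 - (1.387708)) = 1.707332; f(x_2) = -0.028932

1.7073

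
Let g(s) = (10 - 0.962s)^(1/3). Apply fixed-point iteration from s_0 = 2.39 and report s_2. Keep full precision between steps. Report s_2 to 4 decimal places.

s_1 = g(2.390000) = 1.974751
s_2 = g(1.974751) = 2.008323

2.0083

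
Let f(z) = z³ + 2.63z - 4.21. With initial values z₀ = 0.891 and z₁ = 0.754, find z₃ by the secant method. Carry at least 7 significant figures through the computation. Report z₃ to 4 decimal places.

f(z_0) = -1.159322, f(z_1) = -1.798319
z_2 = 0.754000 - (-1.798319)·(0.754000 - 0.891000)/(-1.798319 - (-1.159322)) = 1.139557; f(z_2) = 0.266852
z_3 = 1.139557 - (0.266852)·(1.139557 - 0.754000)/(0.266852 - (-1.798319)) = 1.089737; f(z_3) = -0.049900

1.0897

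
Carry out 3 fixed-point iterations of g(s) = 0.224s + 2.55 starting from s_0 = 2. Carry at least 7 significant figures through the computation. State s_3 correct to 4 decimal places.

s_1 = g(2.000000) = 2.998000
s_2 = g(2.998000) = 3.221552
s_3 = g(3.221552) = 3.271628

3.2716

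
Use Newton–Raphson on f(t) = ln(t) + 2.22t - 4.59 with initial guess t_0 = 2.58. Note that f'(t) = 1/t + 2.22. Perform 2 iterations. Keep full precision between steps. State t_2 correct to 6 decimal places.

t_0 = 2.580000: f = 2.085389, f' = 2.607597 → t_1 = 2.580000 - (2.085389)/(2.607597) = 1.780264
t_1 = 1.780264: f = -0.061053, f' = 2.781714 → t_2 = 1.780264 - (-0.061053)/(2.781714) = 1.802212

1.802212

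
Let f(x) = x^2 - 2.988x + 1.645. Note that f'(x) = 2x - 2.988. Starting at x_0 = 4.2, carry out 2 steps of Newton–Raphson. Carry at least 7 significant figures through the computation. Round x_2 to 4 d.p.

2.4256

Newton update: x ← x − f(x)/f'(x).
x_0 = 4.200000: f = 6.735400, f' = 5.412000 → x_1 = 4.200000 - (6.735400)/(5.412000) = 2.955469
x_1 = 2.955469: f = 1.548857, f' = 2.922939 → x_2 = 2.955469 - (1.548857)/(2.922939) = 2.425572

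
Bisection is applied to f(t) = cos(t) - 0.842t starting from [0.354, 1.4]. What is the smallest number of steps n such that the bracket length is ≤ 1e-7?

24

Initial width b − a = 1.4 − 0.354 = 1.046000.
After n steps the width is (b−a)/2^n; need (b−a)/2^n ≤ 1e-7.
So n ≥ log₂(1.046000/1e-7) = log₂(10460000.0000) ≈ 23.3184.
Hence n = 24.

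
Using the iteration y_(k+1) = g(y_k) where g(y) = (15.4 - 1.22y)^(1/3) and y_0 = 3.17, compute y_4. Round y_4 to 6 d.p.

2.324765

y_1 = g(3.170000) = 2.259310
y_2 = g(2.259310) = 2.329650
y_3 = g(2.329650) = 2.324368
y_4 = g(2.324368) = 2.324765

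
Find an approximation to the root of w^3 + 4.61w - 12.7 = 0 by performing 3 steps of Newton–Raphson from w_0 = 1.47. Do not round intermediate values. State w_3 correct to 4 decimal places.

Newton update: w ← w − f(w)/f'(w).
f'(w) = 3w^2 + 4.61
w_0 = 1.470000: f = -2.746777, f' = 11.092700 → w_1 = 1.470000 - (-2.746777)/(11.092700) = 1.717620
w_1 = 1.717620: f = 0.285586, f' = 13.460658 → w_2 = 1.717620 - (0.285586)/(13.460658) = 1.696404
w_2 = 1.696404: f = 0.002310, f' = 13.243359 → w_3 = 1.696404 - (0.002310)/(13.243359) = 1.696229

1.6962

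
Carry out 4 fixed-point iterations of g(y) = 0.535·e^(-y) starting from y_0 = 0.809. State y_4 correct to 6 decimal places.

y_1 = g(0.809000) = 0.238237
y_2 = g(0.238237) = 0.421588
y_3 = g(0.421588) = 0.350962
y_4 = g(0.350962) = 0.376646

0.376646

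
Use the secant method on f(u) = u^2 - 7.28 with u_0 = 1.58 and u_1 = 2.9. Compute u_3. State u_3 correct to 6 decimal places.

2.696314

f(u_0) = -4.783600, f(u_1) = 1.130000
u_2 = 2.900000 - (1.130000)·(2.900000 - 1.580000)/(1.130000 - (-4.783600)) = 2.647768; f(u_2) = -0.269325
u_3 = 2.647768 - (-0.269325)·(2.647768 - 2.900000)/(-0.269325 - (1.130000)) = 2.696314; f(u_3) = -0.009888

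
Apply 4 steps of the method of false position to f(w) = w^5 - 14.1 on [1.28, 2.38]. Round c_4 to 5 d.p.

f(1.280000) = -10.664026, f(2.380000) = 62.263317
step 1: c = 1.440851, f(c) = -7.889948 < 0 → new bracket [1.440851, 2.380000]
step 2: c = 1.546474, f(c) = -5.254676 < 0 → new bracket [1.546474, 2.380000]
step 3: c = 1.611345, f(c) = -3.237189 < 0 → new bracket [1.611345, 2.380000]
step 4: c = 1.649333, f(c) = -1.894873 < 0 → new bracket [1.649333, 2.380000]

1.64933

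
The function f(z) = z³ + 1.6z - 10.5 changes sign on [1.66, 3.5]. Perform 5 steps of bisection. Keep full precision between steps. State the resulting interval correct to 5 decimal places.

[1.89000, 1.94750]

f(1.660000) = -3.269704, f(3.500000) = 37.975000 (opposite signs)
step 1: m = 2.580000, f(m) = 10.801512 > 0 → root in [1.660000, 2.580000]
step 2: m = 2.120000, f(m) = 2.420128 > 0 → root in [1.660000, 2.120000]
step 3: m = 1.890000, f(m) = -0.724731 < 0 → root in [1.890000, 2.120000]
step 4: m = 2.005000, f(m) = 0.768150 > 0 → root in [1.890000, 2.005000]
step 5: m = 1.947500, f(m) = 0.002393 > 0 → root in [1.890000, 1.947500]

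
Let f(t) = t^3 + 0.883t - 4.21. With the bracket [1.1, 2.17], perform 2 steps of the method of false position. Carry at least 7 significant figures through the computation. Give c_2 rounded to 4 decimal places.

f(1.100000) = -1.907700, f(2.170000) = 7.924423
step 1: c = 1.307609, f(c) = -0.819576 < 0 → new bracket [1.307609, 2.170000]
step 2: c = 1.388441, f(c) = -0.307413 < 0 → new bracket [1.388441, 2.170000]

1.3884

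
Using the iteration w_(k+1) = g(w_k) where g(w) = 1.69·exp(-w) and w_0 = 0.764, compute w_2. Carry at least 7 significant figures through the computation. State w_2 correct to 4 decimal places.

w_1 = g(0.764000) = 0.787201
w_2 = g(0.787201) = 0.769147

0.7691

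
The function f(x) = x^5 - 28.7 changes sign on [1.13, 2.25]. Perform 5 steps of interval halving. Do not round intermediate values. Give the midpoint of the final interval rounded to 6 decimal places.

f(1.130000) = -26.857565, f(2.250000) = 28.965039 (opposite signs)
step 1: m = 1.690000, f(m) = -14.914151 < 0 → root in [1.690000, 2.250000]
step 2: m = 1.970000, f(m) = 0.970928 > 0 → root in [1.690000, 1.970000]
step 3: m = 1.830000, f(m) = -8.176310 < 0 → root in [1.830000, 1.970000]
step 4: m = 1.900000, f(m) = -3.939010 < 0 → root in [1.900000, 1.970000]
step 5: m = 1.935000, f(m) = -1.572808 < 0 → root in [1.935000, 1.970000]
Midpoint of [1.935000, 1.970000] = 1.952500

1.952500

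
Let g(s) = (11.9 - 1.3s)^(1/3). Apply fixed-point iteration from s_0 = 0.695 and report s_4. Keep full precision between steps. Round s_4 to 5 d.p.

2.09359

s_1 = g(0.695000) = 2.223744
s_2 = g(2.223744) = 2.080787
s_3 = g(2.080787) = 2.094998
s_4 = g(2.094998) = 2.093594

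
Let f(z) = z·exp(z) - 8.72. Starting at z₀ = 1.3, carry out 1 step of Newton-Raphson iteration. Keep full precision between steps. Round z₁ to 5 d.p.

1.76803

f'(z) = (z + 1)·exp(z)
z_0 = 1.300000: f = -3.949914, f' = 8.439382 → z_1 = 1.300000 - (-3.949914)/(8.439382) = 1.768034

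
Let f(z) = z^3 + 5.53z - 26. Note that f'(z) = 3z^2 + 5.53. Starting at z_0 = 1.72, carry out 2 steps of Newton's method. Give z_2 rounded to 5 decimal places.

2.35894

Newton update: z ← z − f(z)/f'(z).
z_0 = 1.720000: f = -11.399952, f' = 14.405200 → z_1 = 1.720000 - (-11.399952)/(14.405200) = 2.511378
z_1 = 2.511378: f = 3.727219, f' = 24.451052 → z_2 = 2.511378 - (3.727219)/(24.451052) = 2.358942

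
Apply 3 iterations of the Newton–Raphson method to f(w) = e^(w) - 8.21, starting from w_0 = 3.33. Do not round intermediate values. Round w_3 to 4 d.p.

2.1116

f'(w) = e^(w)
w_0 = 3.330000: f = 19.728342, f' = 27.938342 → w_1 = 3.330000 - (19.728342)/(27.938342) = 2.623861
w_1 = 2.623861: f = 5.578865, f' = 13.788865 → w_2 = 2.623861 - (5.578865)/(13.788865) = 2.219269
w_2 = 2.219269: f = 0.990606, f' = 9.200606 → w_3 = 2.219269 - (0.990606)/(9.200606) = 2.111602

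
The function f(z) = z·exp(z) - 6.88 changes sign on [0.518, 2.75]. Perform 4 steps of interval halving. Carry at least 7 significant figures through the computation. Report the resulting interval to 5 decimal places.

f(0.518000) = -6.010451, f(2.750000) = 36.137238 (opposite signs)
step 1: m = 1.634000, f(m) = 1.493157 > 0 → root in [0.518000, 1.634000]
step 2: m = 1.076000, f(m) = -3.724173 < 0 → root in [1.076000, 1.634000]
step 3: m = 1.355000, f(m) = -1.626989 < 0 → root in [1.355000, 1.634000]
step 4: m = 1.494500, f(m) = -0.218853 < 0 → root in [1.494500, 1.634000]

[1.49450, 1.63400]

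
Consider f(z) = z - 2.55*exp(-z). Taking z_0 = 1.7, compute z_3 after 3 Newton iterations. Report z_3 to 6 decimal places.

0.968301

f'(z) = 1 + 2.55*exp(-z)
z_0 = 1.700000: f = 1.234157, f' = 1.465843 → z_1 = 1.700000 - (1.234157)/(1.465843) = 0.858056
z_1 = 0.858056: f = -0.223106, f' = 2.081163 → z_2 = 0.858056 - (-0.223106)/(2.081163) = 0.965259
z_2 = 0.965259: f = -0.005996, f' = 1.971255 → z_3 = 0.965259 - (-0.005996)/(1.971255) = 0.968301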